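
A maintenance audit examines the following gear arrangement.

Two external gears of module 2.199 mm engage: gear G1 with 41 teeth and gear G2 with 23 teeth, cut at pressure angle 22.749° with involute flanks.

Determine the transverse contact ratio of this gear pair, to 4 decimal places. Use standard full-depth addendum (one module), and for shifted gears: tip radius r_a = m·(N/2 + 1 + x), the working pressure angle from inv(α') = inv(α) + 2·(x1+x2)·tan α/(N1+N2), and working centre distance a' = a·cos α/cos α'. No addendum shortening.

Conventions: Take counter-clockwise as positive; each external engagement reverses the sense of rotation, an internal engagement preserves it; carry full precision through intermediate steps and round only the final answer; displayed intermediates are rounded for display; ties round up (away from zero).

1.5468

recognized (one external pair, fixed centres): single-mesh tooth geometry, m = 2.199, N1 = 41, N2 = 23
base radii: r_b1 = 41.572663, r_b2 = 23.321250
tip radii: r_a1 = 47.278500, r_a2 = 27.487500
no profile shift: α' = α, a' = a
action lengths: √(r_a1²−r_b1²) = 22.516000, √(r_a2²−r_b2²) = 14.549294
base pitch p_b = π·m·cos α = 6.370945
CR = (22.516000 + 14.549294 − 70.368000·sin 22.74900°)/6.370945 = 1.546764
contact ratio ≈ 1.5468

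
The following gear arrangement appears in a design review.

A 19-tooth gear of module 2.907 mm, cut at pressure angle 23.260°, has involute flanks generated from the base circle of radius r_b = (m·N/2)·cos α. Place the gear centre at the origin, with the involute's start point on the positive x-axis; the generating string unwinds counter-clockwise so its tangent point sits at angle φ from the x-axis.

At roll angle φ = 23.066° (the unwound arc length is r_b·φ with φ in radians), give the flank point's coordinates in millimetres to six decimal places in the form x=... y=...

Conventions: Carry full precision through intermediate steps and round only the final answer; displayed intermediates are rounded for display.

recognized (one wheel, involute flank): single-mesh tooth geometry, m = 2.907, N = 19
pitch radius r_p = m·N/2 = 2.907·19/2 = 27.616500
base radius r_b = r_p·cos α = 27.616500·cos 23.260° = 25.371894
roll angle φ = 23.066° = 0.40257765 rad
x = r_b·(cos φ + φ·sin φ) = 27.345334
y = r_b·(sin φ − φ·cos φ) = 0.542907

x=27.345334 y=0.542907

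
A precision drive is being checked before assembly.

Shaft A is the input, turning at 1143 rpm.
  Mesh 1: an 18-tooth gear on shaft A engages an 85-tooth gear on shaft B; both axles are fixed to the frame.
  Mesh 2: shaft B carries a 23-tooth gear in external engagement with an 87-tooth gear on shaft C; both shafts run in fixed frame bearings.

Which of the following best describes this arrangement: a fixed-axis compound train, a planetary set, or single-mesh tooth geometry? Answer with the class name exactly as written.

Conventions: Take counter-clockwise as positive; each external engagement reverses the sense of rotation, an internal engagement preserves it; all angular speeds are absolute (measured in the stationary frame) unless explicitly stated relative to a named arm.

recognized (3 fixed axles, 2 meshes): fixed-axis compound train
classification: fixed-axis compound train

fixed-axis compound train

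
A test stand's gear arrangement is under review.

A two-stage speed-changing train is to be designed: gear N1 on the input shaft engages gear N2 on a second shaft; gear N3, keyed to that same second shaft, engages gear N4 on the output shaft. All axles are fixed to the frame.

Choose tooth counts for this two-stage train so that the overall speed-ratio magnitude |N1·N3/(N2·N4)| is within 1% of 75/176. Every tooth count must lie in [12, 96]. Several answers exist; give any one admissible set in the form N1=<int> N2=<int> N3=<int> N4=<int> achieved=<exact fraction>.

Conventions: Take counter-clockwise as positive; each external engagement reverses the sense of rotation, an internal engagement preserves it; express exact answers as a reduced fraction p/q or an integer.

class = fixed-axis compound train [2-stage, 75/176 wanted]
target = 75/176 in lowest terms: an exact hit needs N1·N3 = k·75 and N2·N4 = k·176 for one integer k, every count in [12, 96]; additionally prefer no 1:1 stage (N1 ≠ N2, N3 ≠ N4)
k = 1…2: no 1:1-free in-range split of k·75 and k·176 into factor pairs; take k = 3
k = 3: N1·N3 = 225 = 15·15, N2·N4 = 528 = 12·44
achieved = 15·15/(12·44) = 75/176; |achieved − target| = 0 ≤ 3/704 ✓

N1=15 N2=12 N3=15 N4=44 achieved=75/176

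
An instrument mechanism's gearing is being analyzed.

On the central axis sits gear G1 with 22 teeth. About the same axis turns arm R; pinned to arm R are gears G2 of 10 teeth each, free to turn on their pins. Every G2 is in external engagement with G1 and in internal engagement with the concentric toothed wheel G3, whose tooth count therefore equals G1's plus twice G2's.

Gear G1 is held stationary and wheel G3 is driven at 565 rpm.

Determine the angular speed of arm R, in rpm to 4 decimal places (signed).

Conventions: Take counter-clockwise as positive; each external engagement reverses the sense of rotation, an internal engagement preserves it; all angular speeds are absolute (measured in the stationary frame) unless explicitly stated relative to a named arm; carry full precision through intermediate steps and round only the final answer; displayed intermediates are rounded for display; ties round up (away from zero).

+370.7813 rpm

topology: planetary set — G1 22T / G2 10T / G3 42T, arm = carrier (Willis)
normalise by the input: solve with ω_ring = 1, then scale by 565 rpm
ring teeth: 22 + 2·10 = 42
22(ω_sun−ω_arm) = −42(ω_ring−ω_arm),  ω_sun = 0, ω_ring = 1
22(0−ω_arm) = −42(1−ω_arm)  ⇒  64·ω_arm = 42  ⇒  ω_arm = 21/32
scale: ω_arm = 21/32 × 565 rpm = +370.7813 rpm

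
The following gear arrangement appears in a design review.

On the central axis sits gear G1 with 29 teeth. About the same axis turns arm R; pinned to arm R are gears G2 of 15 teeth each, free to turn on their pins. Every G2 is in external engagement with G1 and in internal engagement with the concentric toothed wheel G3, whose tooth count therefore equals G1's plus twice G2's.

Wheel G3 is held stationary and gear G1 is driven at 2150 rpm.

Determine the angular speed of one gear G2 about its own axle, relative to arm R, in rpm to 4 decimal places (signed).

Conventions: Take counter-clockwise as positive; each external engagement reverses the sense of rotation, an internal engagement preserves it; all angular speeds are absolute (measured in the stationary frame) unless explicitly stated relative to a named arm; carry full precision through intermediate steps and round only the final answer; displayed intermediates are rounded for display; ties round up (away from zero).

class = planetary set [G3 = 29+2·15 = 59; Willis about the carrier]
normalise by the input: solve with ω_sun = 1, then scale by 2150 rpm
ring teeth: 29 + 2·15 = 59
29(ω_sun−ω_arm) = −59(ω_ring−ω_arm),  ω_ring = 0, ω_sun = 1
29(1−ω_arm) = −59(0−ω_arm)  ⇒  88·ω_arm = 29  ⇒  ω_arm = 29/88
sun–planet mesh: 29·(1−29/88) = −15·(ω_p−ω_arm)  ⇒  ω_p−ω_arm = -1711/1320
scale: ω_p−ω_arm = -1711/1320 × 2150 rpm = -2786.8561 rpm

-2786.8561 rpm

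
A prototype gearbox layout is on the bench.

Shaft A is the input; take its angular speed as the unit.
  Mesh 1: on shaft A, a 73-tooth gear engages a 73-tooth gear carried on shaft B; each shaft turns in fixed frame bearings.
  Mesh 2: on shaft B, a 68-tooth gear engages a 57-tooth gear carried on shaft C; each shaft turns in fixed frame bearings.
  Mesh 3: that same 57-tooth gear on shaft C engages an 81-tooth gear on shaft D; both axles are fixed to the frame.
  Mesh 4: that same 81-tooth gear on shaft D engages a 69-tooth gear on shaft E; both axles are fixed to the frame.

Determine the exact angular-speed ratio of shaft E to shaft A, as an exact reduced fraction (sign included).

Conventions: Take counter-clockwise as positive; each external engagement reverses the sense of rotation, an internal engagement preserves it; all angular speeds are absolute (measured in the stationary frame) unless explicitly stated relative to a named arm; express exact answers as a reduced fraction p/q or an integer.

class = fixed-axis compound train [4 meshes; 4 ratios multiply, 4 sense flips]
mesh 1 [73T→73T]: running ratio 1, sense −
mesh 2 [68T→57T]: running ratio 68/57, sense +
mesh 3 [57T→81T]: running ratio 68/81, sense −
mesh 4 [81T→69T]: running ratio 68/69, sense +
ω_out/ω_in = 68/69

68/69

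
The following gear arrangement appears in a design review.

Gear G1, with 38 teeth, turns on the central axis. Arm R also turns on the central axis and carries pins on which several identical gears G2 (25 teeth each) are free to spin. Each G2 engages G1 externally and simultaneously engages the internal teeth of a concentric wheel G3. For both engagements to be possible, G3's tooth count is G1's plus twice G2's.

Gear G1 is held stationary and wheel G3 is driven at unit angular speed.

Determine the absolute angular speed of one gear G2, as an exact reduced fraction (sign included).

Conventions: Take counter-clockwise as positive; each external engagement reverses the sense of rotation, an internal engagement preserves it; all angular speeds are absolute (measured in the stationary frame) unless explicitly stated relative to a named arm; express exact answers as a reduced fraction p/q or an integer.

44/25

planetary set (38T centre, 25T on arm, 88T internal) — Willis relation
ring teeth: 38 + 2·25 = 88
38(ω_sun−ω_arm) = −88(ω_ring−ω_arm),  ω_sun = 0, ω_ring = 1
38(0−ω_arm) = −88(1−ω_arm)  ⇒  126·ω_arm = 88  ⇒  ω_arm = 44/63
sun–planet mesh: 38·(0−44/63) = −25·(ω_p−ω_arm)  ⇒  ω_p−ω_arm = 1672/1575
ω_p = 44/63 + 1672/1575 = 44/25
exact speed ratio = 44/25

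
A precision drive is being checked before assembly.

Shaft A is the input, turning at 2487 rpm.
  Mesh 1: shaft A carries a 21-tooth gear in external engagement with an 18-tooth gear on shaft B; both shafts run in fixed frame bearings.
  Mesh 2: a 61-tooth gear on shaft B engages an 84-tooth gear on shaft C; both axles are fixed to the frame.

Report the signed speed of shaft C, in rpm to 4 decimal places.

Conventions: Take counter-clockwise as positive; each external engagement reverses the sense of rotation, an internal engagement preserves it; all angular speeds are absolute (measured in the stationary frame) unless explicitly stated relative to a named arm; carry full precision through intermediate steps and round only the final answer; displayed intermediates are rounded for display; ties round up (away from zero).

+2107.0417 rpm

2-mesh fixed-axis compound train (all bearings frame-fixed)
mesh 1 [21T→18T]: ω = 2487.0000×21/18 = 2901.5000 rpm, sense flips to −
mesh 2 [61T→84T]: ω = 2901.5000×61/84 = 2107.0417 rpm, sense flips to +
signed output speed = +2107.0417 rpm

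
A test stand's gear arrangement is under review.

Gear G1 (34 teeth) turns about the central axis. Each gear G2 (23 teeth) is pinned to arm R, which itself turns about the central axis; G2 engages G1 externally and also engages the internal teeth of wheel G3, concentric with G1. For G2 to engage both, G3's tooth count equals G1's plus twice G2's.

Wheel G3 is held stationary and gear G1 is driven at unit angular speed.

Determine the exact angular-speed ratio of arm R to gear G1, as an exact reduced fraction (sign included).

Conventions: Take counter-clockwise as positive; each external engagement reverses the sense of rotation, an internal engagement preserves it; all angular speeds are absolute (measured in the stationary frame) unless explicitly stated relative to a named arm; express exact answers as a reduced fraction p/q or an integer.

class = planetary set [G3 = 34+2·23 = 80; Willis about the carrier]
ring teeth: 34 + 2·23 = 80
34(ω_sun−ω_arm) = −80(ω_ring−ω_arm),  ω_ring = 0, ω_sun = 1
34(1−ω_arm) = −80(0−ω_arm)  ⇒  114·ω_arm = 34  ⇒  ω_arm = 17/57
ω_out/ω_in = 17/57

17/57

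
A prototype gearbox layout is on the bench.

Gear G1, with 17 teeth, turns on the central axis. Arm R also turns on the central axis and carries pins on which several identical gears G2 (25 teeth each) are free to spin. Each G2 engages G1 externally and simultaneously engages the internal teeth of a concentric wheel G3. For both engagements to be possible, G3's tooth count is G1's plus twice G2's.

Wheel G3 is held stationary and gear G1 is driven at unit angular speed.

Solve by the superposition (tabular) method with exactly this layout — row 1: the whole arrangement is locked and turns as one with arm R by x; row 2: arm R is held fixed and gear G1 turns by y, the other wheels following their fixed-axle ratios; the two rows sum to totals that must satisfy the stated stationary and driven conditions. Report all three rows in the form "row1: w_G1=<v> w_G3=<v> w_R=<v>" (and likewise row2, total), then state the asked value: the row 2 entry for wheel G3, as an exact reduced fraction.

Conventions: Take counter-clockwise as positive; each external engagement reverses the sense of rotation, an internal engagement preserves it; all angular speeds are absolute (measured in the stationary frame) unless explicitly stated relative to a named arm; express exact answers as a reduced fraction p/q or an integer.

topology: planetary set — G1 17T / G2 25T / G3 67T, arm = carrier (Willis)
row 1: whole set turns with the arm by x
row 2 (arm held, sun turns y): ω_ring = −(17/67)·y, ω_arm = 0
boundary: total ω_ring = x − (17/67)·y = 0 and total ω_sun = x + y = 1  ⇒  y = 67/84, x = 17/84
row 2 ring = −(17/67)·67/84 = -17/84
totals (row 1 + row 2): sun 17/84 + 67/84 = 1, ring 17/84 + (-17/84) = 0, arm 17/84 + 0 = 17/84
asked cell (row2, ring) = -17/84

row1: w_G1=17/84 w_G3=17/84 w_R=17/84
row2: w_G1=67/84 w_G3=-17/84 w_R=0
total: w_G1=1 w_G3=0 w_R=17/84
asked value: -17/84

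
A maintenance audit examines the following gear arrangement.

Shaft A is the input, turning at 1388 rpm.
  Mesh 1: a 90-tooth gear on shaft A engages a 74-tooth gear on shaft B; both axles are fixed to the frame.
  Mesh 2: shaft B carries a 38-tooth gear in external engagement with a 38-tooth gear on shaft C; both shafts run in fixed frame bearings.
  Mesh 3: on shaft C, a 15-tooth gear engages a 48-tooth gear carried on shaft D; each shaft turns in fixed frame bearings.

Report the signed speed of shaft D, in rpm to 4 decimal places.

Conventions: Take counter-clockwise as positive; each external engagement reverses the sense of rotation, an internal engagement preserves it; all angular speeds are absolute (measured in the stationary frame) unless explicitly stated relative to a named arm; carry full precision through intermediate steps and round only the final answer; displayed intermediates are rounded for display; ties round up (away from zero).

class = fixed-axis compound train [3 meshes; 3 ratios multiply, 3 sense flips]
mesh 1 [90T→74T]: ω = 1388.0000×90/74 = 1688.1081 rpm, sense flips to −
mesh 2 [38T→38T]: ω = 1688.1081×38/38 = 1688.1081 rpm, sense flips to +
mesh 3 [15T→48T]: ω = 1688.1081×15/48 = 527.5338 rpm, sense flips to −
signed output speed = -527.5338 rpm

-527.5338 rpm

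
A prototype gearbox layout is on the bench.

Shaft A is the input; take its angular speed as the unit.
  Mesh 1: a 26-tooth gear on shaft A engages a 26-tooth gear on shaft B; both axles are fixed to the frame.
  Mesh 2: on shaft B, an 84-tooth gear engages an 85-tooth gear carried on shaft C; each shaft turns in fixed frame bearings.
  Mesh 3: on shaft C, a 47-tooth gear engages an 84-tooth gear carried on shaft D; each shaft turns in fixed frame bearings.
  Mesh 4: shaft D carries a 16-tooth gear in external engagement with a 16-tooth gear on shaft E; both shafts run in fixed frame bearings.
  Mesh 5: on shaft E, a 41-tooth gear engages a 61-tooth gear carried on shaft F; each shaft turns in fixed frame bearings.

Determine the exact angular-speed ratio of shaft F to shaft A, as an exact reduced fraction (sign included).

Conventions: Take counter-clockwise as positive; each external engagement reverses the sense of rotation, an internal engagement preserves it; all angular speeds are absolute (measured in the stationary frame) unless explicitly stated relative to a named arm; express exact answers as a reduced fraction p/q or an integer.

-1927/5185

class = fixed-axis compound train [5 meshes; 5 ratios multiply, 5 sense flips]
mesh 1 [26T→26T]: running ratio 1, sense −
mesh 2 [84T→85T]: running ratio 84/85, sense +
mesh 3 [47T→84T]: running ratio 47/85, sense −
mesh 4 [16T→16T]: running ratio 47/85, sense +
mesh 5 [41T→61T]: running ratio 1927/5185, sense −
ω_out/ω_in = -1927/5185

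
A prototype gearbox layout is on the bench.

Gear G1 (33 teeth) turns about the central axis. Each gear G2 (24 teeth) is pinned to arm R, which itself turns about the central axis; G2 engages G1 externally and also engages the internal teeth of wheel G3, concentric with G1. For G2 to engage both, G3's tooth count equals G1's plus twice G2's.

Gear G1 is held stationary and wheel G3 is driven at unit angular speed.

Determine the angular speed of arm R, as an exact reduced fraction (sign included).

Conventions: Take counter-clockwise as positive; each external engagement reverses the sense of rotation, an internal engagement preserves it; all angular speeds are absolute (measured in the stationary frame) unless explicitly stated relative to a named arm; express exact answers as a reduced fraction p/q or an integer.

27/38

topology: planetary set — G1 33T / G2 24T / G3 81T, arm = carrier (Willis)
ring teeth: 33 + 2·24 = 81
33(ω_sun−ω_arm) = −81(ω_ring−ω_arm),  ω_sun = 0, ω_ring = 1
33(0−ω_arm) = −81(1−ω_arm)  ⇒  114·ω_arm = 81  ⇒  ω_arm = 27/38
exact speed ratio = 27/38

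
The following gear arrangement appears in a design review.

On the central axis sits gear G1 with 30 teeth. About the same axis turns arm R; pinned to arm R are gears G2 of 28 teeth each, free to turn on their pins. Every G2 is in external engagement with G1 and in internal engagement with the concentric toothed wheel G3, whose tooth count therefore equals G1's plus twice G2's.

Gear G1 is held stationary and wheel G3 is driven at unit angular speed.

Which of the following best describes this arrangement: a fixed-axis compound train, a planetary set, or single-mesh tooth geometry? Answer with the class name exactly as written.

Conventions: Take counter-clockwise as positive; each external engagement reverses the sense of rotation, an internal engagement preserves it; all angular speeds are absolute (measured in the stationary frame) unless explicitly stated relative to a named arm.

planetary set

planetary set (30T centre, 28T on arm, 86T internal) — Willis relation
classification: planetary set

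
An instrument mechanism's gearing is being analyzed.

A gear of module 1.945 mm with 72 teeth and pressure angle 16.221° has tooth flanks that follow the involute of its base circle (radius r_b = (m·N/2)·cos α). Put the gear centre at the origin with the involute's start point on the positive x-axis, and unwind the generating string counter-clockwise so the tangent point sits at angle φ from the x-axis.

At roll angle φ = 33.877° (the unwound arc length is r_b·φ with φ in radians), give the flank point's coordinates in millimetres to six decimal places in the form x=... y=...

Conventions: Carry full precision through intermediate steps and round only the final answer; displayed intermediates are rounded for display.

x=77.977334 y=4.472458

single-mesh involute tooth geometry (72T wheel at module 1.945)
pitch radius r_p = m·N/2 = 1.945·72/2 = 70.020000
base radius r_b = r_p·cos α = 70.020000·cos 16.221° = 67.232599
roll angle φ = 33.877° = 0.59126519 rad
x = r_b·(cos φ + φ·sin φ) = 77.977334
y = r_b·(sin φ − φ·cos φ) = 4.472458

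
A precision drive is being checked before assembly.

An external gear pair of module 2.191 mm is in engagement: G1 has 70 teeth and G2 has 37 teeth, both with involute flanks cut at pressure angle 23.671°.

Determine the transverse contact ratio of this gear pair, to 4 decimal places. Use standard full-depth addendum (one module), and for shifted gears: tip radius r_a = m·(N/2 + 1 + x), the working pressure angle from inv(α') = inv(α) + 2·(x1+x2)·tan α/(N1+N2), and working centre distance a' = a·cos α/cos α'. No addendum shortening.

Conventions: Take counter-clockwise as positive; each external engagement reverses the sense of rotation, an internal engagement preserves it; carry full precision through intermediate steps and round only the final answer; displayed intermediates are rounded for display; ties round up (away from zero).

1.5840

single-mesh involute tooth geometry (70T engaging 37T at module 2.191)
base radii: r_b1 = 70.233178, r_b2 = 37.123251
tip radii: r_a1 = 78.876000, r_a2 = 42.724500
no profile shift: α' = α, a' = a
action lengths: √(r_a1²−r_b1²) = 35.898803, √(r_a2²−r_b2²) = 21.148218
base pitch p_b = π·m·cos α = 6.304115
CR = (35.898803 + 21.148218 − 117.218500·sin 23.67100°)/6.304115 = 1.583987
contact ratio ≈ 1.5840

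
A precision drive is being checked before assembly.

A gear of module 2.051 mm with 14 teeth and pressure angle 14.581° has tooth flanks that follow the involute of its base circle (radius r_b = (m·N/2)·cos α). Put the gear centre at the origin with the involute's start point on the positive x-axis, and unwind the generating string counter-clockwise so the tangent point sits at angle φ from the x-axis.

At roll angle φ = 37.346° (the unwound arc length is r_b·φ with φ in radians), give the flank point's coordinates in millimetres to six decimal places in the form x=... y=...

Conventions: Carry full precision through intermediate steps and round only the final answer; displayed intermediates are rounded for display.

x=16.540028 y=1.228922

topology: single-mesh involute geometry — m = 2.051, N = 14
pitch radius r_p = m·N/2 = 2.051·14/2 = 14.357000
base radius r_b = r_p·cos α = 14.357000·cos 14.581° = 13.894600
roll angle φ = 37.346° = 0.65181066 rad
x = r_b·(cos φ + φ·sin φ) = 16.540028
y = r_b·(sin φ − φ·cos φ) = 1.228922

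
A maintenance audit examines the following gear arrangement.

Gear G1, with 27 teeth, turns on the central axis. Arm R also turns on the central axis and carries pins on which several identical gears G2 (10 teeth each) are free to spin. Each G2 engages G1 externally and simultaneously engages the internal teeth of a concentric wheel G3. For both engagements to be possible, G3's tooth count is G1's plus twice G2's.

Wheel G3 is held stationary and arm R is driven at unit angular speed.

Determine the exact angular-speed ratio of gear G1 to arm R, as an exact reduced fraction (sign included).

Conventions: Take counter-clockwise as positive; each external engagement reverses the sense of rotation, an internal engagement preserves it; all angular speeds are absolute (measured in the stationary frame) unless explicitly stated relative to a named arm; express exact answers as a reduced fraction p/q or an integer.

planetary set (27T centre, 10T on arm, 47T internal) — Willis relation
ring teeth: 27 + 2·10 = 47
27(ω_sun−ω_arm) = −47(ω_ring−ω_arm),  ω_ring = 0, ω_arm = 1
ω_sun = 1 − (47/27)(0−1) = 74/27
ω_out/ω_in = 74/27

74/27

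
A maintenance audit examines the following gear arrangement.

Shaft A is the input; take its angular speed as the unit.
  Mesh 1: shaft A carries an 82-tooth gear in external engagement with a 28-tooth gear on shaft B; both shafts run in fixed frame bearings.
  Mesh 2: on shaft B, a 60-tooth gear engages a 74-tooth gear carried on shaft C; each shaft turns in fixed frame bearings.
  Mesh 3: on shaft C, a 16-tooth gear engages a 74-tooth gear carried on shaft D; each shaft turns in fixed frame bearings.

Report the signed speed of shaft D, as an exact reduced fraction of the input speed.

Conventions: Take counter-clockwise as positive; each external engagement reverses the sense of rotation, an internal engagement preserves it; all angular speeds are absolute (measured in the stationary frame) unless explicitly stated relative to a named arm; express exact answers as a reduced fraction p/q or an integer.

3-mesh fixed-axis compound train (all bearings frame-fixed)
mesh 1 [82T→28T]: |ω|/ω_in = 1×82/28 = 41/14, sense flips to −
mesh 2 [60T→74T]: |ω|/ω_in = (41/14)×60/74 = 615/259, sense flips to +
mesh 3 [16T→74T]: |ω|/ω_in = (615/259)×16/74 = 4920/9583, sense flips to −
signed output speed (× input speed) = -4920/9583

-4920/9583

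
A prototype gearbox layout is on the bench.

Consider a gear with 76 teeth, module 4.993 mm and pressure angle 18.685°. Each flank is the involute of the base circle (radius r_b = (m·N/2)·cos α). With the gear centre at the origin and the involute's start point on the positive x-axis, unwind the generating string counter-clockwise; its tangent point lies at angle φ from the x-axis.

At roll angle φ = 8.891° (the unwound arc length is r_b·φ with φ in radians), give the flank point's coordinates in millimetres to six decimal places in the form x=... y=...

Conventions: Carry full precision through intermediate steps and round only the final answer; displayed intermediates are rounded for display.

x=181.884898 y=0.223330

single-mesh involute tooth geometry (76T wheel at module 4.993)
pitch radius r_p = m·N/2 = 4.993·76/2 = 189.734000
base radius r_b = r_p·cos α = 189.734000·cos 18.685° = 179.733914
roll angle φ = 8.891° = 0.15517722 rad
x = r_b·(cos φ + φ·sin φ) = 181.884898
y = r_b·(sin φ − φ·cos φ) = 0.223330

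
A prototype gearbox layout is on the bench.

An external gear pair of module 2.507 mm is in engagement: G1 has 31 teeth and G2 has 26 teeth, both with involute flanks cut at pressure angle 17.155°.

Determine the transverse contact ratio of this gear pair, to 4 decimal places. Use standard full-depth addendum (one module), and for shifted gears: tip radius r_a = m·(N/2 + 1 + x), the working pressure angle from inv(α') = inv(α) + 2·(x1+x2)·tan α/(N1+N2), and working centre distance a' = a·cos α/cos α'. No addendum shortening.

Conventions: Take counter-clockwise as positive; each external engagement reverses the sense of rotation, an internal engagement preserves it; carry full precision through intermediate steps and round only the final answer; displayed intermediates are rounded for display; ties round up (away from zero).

1.7739

recognized (one external pair, fixed centres): single-mesh tooth geometry, m = 2.507, N1 = 31, N2 = 26
base radii: r_b1 = 37.129698, r_b2 = 31.141037
tip radii: r_a1 = 41.365500, r_a2 = 35.098000
no profile shift: α' = α, a' = a
action lengths: √(r_a1²−r_b1²) = 18.234312, √(r_a2²−r_b2²) = 16.189671
base pitch p_b = π·m·cos α = 7.525573
CR = (18.234312 + 16.189671 − 71.449500·sin 17.15500°)/7.525573 = 1.773872
contact ratio ≈ 1.7739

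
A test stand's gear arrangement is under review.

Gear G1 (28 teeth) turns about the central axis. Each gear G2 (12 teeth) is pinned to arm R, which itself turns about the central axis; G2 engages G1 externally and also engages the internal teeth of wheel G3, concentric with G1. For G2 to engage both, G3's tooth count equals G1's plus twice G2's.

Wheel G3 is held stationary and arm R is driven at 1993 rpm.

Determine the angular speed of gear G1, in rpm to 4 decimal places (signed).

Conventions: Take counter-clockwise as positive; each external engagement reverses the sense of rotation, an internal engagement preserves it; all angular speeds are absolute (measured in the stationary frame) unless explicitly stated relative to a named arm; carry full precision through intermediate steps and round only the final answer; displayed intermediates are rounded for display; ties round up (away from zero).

+5694.2857 rpm

class = planetary set [G3 = 28+2·12 = 52; Willis about the carrier]
normalise by the input: solve with ω_arm = 1, then scale by 1993 rpm
ring teeth: 28 + 2·12 = 52
28(ω_sun−ω_arm) = −52(ω_ring−ω_arm),  ω_ring = 0, ω_arm = 1
ω_sun = 1 − (52/28)(0−1) = 20/7
scale: ω_sun = 20/7 × 1993 rpm = +5694.2857 rpm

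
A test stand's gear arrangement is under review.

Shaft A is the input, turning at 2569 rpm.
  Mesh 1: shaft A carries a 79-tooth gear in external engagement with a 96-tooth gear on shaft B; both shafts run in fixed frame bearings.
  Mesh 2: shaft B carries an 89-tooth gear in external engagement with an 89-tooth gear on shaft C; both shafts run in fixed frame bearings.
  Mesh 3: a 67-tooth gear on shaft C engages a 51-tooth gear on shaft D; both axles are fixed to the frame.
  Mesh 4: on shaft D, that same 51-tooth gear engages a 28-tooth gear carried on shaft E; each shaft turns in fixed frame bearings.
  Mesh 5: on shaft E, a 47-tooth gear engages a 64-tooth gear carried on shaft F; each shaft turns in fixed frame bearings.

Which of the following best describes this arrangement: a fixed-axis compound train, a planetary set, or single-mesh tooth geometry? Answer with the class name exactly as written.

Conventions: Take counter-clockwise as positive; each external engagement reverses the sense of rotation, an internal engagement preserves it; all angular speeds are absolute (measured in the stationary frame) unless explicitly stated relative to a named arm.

fixed-axis compound train

5-mesh fixed-axis compound train (all bearings frame-fixed)
classification: fixed-axis compound train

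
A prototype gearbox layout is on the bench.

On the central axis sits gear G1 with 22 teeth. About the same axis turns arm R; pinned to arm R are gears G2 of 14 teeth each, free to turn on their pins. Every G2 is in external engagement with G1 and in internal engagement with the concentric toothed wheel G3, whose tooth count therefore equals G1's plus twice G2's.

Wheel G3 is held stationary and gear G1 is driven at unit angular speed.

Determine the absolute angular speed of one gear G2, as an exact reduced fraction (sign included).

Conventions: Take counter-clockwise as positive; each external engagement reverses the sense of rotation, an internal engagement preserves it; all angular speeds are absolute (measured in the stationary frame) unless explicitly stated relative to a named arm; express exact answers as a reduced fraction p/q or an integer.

-11/14

class = planetary set [G3 = 22+2·14 = 50; Willis about the carrier]
ring teeth: 22 + 2·14 = 50
22(ω_sun−ω_arm) = −50(ω_ring−ω_arm),  ω_ring = 0, ω_sun = 1
22(1−ω_arm) = −50(0−ω_arm)  ⇒  72·ω_arm = 22  ⇒  ω_arm = 11/36
sun–planet mesh: 22·(1−11/36) = −14·(ω_p−ω_arm)  ⇒  ω_p−ω_arm = -275/252
ω_p = 11/36 − 275/252 = -11/14
exact speed ratio = -11/14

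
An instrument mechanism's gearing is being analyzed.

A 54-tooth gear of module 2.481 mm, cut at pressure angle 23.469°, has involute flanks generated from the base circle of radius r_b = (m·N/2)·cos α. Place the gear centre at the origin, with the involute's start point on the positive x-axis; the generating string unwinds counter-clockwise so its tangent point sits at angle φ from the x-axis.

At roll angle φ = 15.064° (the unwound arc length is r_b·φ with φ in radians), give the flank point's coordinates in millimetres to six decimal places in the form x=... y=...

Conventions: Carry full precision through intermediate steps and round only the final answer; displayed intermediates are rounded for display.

topology: single-mesh involute geometry — m = 2.481, N = 54
pitch radius r_p = m·N/2 = 2.481·54/2 = 66.987000
base radius r_b = r_p·cos α = 66.987000·cos 23.469° = 61.445546
roll angle φ = 15.064° = 0.26291640 rad
x = r_b·(cos φ + φ·sin φ) = 63.532699
y = r_b·(sin φ − φ·cos φ) = 0.369673

x=63.532699 y=0.369673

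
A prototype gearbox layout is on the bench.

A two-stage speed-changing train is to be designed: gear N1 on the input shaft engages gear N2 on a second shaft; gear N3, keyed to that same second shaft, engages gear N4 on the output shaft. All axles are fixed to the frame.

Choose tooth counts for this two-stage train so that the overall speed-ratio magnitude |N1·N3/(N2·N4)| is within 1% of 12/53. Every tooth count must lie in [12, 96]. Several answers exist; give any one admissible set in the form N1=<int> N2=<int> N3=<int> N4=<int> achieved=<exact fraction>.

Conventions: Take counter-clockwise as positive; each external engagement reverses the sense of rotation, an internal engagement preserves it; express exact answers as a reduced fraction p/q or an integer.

class = fixed-axis compound train [2-stage, 12/53 wanted]
target = 12/53 in lowest terms: an exact hit needs N1·N3 = k·12 and N2·N4 = k·53 for one integer k, every count in [12, 96]; additionally prefer no 1:1 stage (N1 ≠ N2, N3 ≠ N4)
k = 1…12: no 1:1-free in-range split of k·12 and k·53 into factor pairs; take k = 13
k = 13: N1·N3 = 156 = 12·13, N2·N4 = 689 = 13·53
achieved = 12·13/(13·53) = 12/53; |achieved − target| = 0 ≤ 3/1325 ✓

N1=12 N2=13 N3=13 N4=53 achieved=12/53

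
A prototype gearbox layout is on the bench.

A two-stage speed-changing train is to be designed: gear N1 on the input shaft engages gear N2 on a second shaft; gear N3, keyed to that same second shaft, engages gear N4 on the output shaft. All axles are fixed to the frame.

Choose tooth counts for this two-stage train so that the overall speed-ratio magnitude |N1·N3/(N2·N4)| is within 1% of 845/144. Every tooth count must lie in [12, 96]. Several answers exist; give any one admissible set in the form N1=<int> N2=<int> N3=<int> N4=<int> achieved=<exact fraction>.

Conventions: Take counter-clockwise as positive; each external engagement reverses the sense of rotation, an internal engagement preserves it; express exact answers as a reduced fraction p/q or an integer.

N1=13 N2=12 N3=65 N4=12 achieved=845/144

class = fixed-axis compound train [2-stage, 845/144 wanted]
target = 845/144 in lowest terms: an exact hit needs N1·N3 = k·845 and N2·N4 = k·144 for one integer k, every count in [12, 96]; additionally prefer no 1:1 stage (N1 ≠ N2, N3 ≠ N4)
k = 1: N1·N3 = 845 = 13·65, N2·N4 = 144 = 12·12
achieved = 13·65/(12·12) = 845/144; |achieved − target| = 0 ≤ 169/2880 ✓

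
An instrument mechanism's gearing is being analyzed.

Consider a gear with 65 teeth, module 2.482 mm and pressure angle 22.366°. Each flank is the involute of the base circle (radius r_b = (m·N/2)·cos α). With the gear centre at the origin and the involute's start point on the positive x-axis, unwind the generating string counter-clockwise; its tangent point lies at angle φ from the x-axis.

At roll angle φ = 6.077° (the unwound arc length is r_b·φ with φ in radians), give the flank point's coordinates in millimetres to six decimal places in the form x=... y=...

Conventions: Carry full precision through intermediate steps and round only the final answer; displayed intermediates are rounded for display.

x=75.015142 y=0.029635

class = single-mesh tooth geometry [base-circle involute, m = 2.482, 65T]
pitch radius r_p = m·N/2 = 2.482·65/2 = 80.665000
base radius r_b = r_p·cos α = 80.665000·cos 22.366° = 74.596734
roll angle φ = 6.077° = 0.10606366 rad
x = r_b·(cos φ + φ·sin φ) = 75.015142
y = r_b·(sin φ − φ·cos φ) = 0.029635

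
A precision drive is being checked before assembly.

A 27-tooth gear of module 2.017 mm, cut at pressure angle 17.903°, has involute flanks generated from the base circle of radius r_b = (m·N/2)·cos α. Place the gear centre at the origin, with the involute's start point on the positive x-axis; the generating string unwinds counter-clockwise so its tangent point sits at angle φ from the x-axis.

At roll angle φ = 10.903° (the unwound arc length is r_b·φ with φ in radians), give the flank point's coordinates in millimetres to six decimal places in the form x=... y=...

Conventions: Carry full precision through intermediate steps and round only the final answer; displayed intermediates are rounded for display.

x=26.375901 y=0.059301

topology: single-mesh involute geometry — m = 2.017, N = 27
pitch radius r_p = m·N/2 = 2.017·27/2 = 27.229500
base radius r_b = r_p·cos α = 27.229500·cos 17.903° = 25.911002
roll angle φ = 10.903° = 0.19029325 rad
x = r_b·(cos φ + φ·sin φ) = 26.375901
y = r_b·(sin φ − φ·cos φ) = 0.059301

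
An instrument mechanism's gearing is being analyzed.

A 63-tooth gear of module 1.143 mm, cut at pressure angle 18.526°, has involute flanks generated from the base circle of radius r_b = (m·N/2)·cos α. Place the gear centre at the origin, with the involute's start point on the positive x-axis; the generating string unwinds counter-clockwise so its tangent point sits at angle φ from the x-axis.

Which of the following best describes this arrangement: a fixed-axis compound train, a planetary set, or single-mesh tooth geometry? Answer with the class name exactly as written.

single-mesh tooth geometry

single-mesh involute tooth geometry (63T wheel at module 1.143)
classification: single-mesh tooth geometry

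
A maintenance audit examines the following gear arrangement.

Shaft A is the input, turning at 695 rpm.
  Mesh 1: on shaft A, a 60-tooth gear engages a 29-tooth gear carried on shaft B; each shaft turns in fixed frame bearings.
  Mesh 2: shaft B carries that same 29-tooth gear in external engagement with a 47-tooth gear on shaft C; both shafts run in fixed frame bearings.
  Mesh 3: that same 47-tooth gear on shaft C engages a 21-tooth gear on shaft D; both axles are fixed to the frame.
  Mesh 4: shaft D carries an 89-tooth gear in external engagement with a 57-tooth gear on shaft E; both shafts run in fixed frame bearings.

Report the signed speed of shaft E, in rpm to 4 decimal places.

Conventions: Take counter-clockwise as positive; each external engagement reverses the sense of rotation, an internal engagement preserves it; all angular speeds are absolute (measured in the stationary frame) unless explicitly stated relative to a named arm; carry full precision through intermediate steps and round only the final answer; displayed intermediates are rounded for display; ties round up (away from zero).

recognized (5 fixed axles, 4 meshes): fixed-axis compound train
mesh 1 [60T→29T]: ω = 695.0000×60/29 = 1437.9310 rpm, sense flips to −
mesh 2 [29T→47T]: ω = 1437.9310×29/47 = 887.2340 rpm, sense flips to +
mesh 3 [47T→21T]: ω = 887.2340×47/21 = 1985.7143 rpm, sense flips to −
mesh 4 [89T→57T]: ω = 1985.7143×89/57 = 3100.5013 rpm, sense flips to +
signed output speed = +3100.5013 rpm

+3100.5013 rpm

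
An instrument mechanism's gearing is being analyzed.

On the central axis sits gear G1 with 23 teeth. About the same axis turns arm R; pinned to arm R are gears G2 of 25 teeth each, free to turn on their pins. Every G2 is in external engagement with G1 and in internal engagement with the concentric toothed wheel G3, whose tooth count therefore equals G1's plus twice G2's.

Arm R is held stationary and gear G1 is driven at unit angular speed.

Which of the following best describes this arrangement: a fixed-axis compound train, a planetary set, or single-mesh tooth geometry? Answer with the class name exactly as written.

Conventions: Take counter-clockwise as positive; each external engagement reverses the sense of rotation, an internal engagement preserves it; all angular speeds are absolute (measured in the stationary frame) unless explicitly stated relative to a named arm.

planetary set

planetary set (23T centre, 25T on arm, 73T internal) — Willis relation
classification: planetary set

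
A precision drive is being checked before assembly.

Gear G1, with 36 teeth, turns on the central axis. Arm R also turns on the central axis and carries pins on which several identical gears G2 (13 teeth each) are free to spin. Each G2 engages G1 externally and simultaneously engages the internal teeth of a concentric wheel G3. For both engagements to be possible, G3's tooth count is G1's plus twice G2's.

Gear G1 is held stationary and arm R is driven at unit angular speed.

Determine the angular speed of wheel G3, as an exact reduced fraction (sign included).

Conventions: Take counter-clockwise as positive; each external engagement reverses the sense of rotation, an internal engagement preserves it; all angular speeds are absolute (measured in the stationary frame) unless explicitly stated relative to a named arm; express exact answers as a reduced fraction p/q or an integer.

recognized (axles ride arm R): planetary set, 36/13/62 teeth
ring teeth: 36 + 2·13 = 62
36(ω_sun−ω_arm) = −62(ω_ring−ω_arm),  ω_sun = 0, ω_arm = 1
ω_ring = 1 − (36/62)(0−1) = 49/31
exact speed ratio = 49/31

49/31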